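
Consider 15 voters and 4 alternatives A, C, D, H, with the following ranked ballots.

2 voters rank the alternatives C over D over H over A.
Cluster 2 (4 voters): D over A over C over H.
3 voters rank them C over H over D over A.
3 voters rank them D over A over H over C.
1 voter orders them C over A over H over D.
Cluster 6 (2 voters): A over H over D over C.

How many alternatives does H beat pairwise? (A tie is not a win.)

0

H against each rival (15 voters):
H vs A: H preferred on 2+3 = 5 ballots; A wins 10–5.
H vs C: 5 to 10, C.
H–D: D 9–6.
H beats no one; loses to A, C, D — 0 pairwise wins.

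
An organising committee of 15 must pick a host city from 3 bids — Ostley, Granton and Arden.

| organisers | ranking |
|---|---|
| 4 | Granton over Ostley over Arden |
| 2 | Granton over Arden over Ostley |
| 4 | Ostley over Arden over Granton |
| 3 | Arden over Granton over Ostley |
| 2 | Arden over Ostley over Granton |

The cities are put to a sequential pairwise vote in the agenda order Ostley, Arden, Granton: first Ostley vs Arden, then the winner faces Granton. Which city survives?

Granton

Round 1: Ostley vs Arden — 8–7, Ostley advances.
Round 2: Ostley vs Granton — 6–9, Granton advances.
Granton survives the agenda.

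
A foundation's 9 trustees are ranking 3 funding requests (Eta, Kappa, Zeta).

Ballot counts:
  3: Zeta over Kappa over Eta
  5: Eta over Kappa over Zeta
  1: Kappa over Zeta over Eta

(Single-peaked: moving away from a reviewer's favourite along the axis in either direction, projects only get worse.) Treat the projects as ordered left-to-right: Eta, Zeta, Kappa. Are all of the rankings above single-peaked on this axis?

Axis positions: Eta=1, Zeta=2, Kappa=3.
Ballot type 1 (peak Zeta at position 2): ranking walks positions 2-3-1, expanding outward from the peak — single-peaked.
Ballot type 2: ranking walks positions 1-3-2; Kappa is ranked above Zeta even though Zeta lies between Kappa and the peak Eta on the axis — preferences dip and rise again. Not single-peaked.
Ballot type 3 (peak Kappa at position 3): ranking walks positions 3-2-1, expanding outward from the peak — single-peaked.
Ballot type 2 violates single-peakedness, so the profile is not single-peaked on this axis.

no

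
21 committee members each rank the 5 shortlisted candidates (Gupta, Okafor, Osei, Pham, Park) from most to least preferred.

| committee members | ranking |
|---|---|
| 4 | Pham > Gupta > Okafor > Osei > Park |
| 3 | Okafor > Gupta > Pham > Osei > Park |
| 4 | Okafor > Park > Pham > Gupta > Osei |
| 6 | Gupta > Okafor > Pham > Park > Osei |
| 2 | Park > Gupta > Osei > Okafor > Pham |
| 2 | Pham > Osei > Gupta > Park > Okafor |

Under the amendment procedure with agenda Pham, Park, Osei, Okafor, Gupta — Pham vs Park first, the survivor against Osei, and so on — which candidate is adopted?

Round 1: Pham vs Park — 15–6, Pham advances.
Round 2: Pham vs Osei — 19–2, Pham advances.
Round 3: Pham vs Okafor — 6–15, Okafor advances.
Round 4: Okafor vs Gupta — 7–14, Gupta advances.
The agenda winner is Gupta.

Gupta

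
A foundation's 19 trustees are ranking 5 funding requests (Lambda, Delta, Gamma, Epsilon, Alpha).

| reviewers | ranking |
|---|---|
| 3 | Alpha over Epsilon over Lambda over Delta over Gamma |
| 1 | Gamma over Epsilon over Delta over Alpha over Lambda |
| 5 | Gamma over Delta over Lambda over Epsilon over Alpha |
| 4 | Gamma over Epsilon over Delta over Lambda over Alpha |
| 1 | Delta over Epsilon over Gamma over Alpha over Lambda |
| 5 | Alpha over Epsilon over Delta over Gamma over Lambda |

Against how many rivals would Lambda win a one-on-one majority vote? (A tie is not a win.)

Lambda against each rival (19 reviewers):
Lambda vs Delta: Lambda is ranked higher on 3 ballots, Delta on 16. Delta wins 16–3.
Lambda vs Gamma: 3 to 16, Gamma.
Lambda vs Epsilon: 5 to 14, Epsilon.
Lambda vs Alpha: Alpha wins 10–9.
Lambda beats no one; loses to Delta, Gamma, Epsilon, Alpha — 0 pairwise wins.

0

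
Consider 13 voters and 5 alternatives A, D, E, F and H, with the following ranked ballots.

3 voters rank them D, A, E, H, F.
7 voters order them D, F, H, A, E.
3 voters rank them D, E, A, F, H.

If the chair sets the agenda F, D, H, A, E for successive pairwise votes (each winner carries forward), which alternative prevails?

D

Round 1: F vs D — 0–13, D advances.
Round 2: D vs H — 13–0, D advances.
Round 3: D vs A — 13–0, D advances.
Round 4: D vs E — 13–0, D advances.
D survives the agenda.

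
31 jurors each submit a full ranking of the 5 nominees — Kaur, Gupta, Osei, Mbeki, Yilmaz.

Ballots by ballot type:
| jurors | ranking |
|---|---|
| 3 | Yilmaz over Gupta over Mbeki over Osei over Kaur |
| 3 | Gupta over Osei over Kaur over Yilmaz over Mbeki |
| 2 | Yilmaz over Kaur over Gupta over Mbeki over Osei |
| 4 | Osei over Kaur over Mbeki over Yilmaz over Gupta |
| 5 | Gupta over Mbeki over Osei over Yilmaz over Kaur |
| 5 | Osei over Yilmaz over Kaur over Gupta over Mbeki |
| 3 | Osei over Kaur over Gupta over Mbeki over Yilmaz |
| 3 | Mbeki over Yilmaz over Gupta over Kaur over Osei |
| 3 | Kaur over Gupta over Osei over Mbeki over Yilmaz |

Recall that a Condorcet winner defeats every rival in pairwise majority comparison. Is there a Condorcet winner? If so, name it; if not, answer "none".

none

Check each pair by majority over 31 ballots:
Kaur–Gupta: Kaur 17–14.
Kaur–Osei: Osei 23–8.
Kaur–Mbeki: Kaur 20–11.
Kaur–Yilmaz: Yilmaz 18–13.
Gupta vs Osei: Gupta, 19–12.
Gupta vs Mbeki: Gupta, 24–7.
Gupta vs Yilmaz: Yilmaz, 17–14.
Osei vs Mbeki: Osei wins 18–13.
Osei–Yilmaz: Osei 23–8.
Mbeki vs Yilmaz: Mbeki, 18–13.
No nominee is unbeaten: Kaur loses to Osei; Gupta loses to Kaur; Osei loses to Gupta; Mbeki loses to Kaur; Yilmaz loses to Osei. In particular Kaur > Gupta > Osei > Kaur is a majority cycle — no Condorcet winner exists.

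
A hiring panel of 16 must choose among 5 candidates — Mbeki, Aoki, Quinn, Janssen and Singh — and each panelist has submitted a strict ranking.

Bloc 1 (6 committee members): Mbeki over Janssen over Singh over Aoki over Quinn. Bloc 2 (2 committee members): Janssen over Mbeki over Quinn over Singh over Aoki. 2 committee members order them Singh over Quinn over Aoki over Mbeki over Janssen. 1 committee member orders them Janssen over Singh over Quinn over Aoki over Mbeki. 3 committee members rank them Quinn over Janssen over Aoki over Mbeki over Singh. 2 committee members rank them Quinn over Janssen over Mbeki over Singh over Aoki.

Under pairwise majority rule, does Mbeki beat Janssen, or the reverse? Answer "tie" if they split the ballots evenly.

Ballots ranking Mbeki above Janssen: 6 + 2 = 8.
Ballots ranking Janssen above Mbeki: 16 − 8 = 8.
8–8: the pair ties.

tie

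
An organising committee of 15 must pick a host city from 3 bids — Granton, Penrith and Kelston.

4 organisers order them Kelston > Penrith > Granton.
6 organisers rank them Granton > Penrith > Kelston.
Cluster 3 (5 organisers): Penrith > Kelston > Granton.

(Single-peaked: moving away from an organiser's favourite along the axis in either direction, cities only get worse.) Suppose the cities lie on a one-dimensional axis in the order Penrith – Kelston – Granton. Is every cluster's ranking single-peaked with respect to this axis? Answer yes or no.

no

Axis positions: Penrith=1, Kelston=2, Granton=3.
Cluster 1 (peak Kelston at position 2): ranking walks positions 2-1-3, expanding outward from the peak — single-peaked.
Cluster 2: ranking walks positions 3-1-2; Penrith is ranked above Kelston even though Kelston lies between Penrith and the peak Granton on the axis — preferences dip and rise again. Not single-peaked.
Cluster 3 (peak Penrith at position 1): ranking walks positions 1-2-3, expanding outward from the peak — single-peaked.
Cluster 2 violates single-peakedness, so the profile is not single-peaked on this axis.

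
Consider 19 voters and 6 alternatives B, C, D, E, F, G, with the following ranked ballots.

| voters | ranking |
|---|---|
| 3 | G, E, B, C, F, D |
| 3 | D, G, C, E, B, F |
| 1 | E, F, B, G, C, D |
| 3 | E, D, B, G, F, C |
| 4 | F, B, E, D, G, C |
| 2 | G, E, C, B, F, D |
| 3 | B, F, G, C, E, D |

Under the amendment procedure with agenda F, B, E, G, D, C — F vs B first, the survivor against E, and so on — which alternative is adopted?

Round 1: F vs B — 5–14, B advances.
Round 2: B vs E — 7–12, E advances.
Round 3: E vs G — 8–11, G advances.
Round 4: G vs D — 9–10, D advances.
Round 5: D vs C — 10–9, D advances.
D survives the agenda.

D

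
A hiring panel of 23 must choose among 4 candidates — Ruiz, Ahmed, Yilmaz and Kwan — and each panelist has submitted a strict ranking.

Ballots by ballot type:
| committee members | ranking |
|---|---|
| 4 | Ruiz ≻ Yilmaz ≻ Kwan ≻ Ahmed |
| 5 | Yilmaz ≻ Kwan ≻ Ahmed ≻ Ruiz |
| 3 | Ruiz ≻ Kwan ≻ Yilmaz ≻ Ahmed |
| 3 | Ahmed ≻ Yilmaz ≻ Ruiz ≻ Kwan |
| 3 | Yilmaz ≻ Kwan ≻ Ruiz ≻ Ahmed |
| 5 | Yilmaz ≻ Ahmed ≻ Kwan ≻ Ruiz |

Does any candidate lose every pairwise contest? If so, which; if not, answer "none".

Pairwise majorities:
Ruiz vs Ahmed: 4+3+3 = 10 for Ruiz, 13 for Ahmed — Ahmed by 13–10.
Ruiz vs Yilmaz: 4+3 = 7 for Ruiz, 16 for Yilmaz — Yilmaz by 16–7.
Ruiz vs Kwan: Ruiz preferred on 4+3+3 = 10 ballots; Kwan wins 13–10.
Ahmed vs Yilmaz: 3 for Ahmed, 20 for Yilmaz — Yilmaz by 20–3.
Ahmed vs Kwan: Kwan wins 15–8.
Yilmaz vs Kwan: 20 to 3, Yilmaz.
Ruiz loses to every other candidate — it is the Condorcet loser.

Ruiz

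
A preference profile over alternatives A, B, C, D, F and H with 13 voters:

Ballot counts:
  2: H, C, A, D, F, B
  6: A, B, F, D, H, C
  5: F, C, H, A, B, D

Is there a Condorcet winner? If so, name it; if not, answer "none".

Check each pair by majority over 13 ballots:
A vs B: A preferred on 2+6+5 = 13 ballots; A wins 13–0.
A vs C: 6 for A, 7 for C — C by 7–6.
A vs D: 2+6+5 = 13 for A, 0 for D — A by 13–0.
A vs F: 2+6 = 8 for A, 5 for F — A by 8–5.
A vs H: A is ranked higher on 6 ballots, H on 7. H wins 7–6.
B vs C: 6 for B, 7 for C — C by 7–6.
B vs D: B is ranked higher on 6+5 = 11 ballots, D on 2. B wins 11–2.
B vs F: 6 to 7, F.
B vs H: B is ranked higher on 6 ballots, H on 7. H wins 7–6.
C vs D: C is ranked higher on 2+5 = 7 ballots, D on 6. C wins 7–6.
C vs F: C preferred on 2 ballots; F wins 11–2.
C vs H: 5 for C, 8 for H — H by 8–5.
D vs F: 2 to 11, F.
D vs H: D is ranked higher on 6 ballots, H on 7. H wins 7–6.
F vs H: 11 to 2, F.
Each alternative drops at least one matchup (A loses to C; B loses to A; C loses to F; D loses to A; F loses to A; H loses to F); the cycle A → F → C → A rules out a Condorcet winner.

none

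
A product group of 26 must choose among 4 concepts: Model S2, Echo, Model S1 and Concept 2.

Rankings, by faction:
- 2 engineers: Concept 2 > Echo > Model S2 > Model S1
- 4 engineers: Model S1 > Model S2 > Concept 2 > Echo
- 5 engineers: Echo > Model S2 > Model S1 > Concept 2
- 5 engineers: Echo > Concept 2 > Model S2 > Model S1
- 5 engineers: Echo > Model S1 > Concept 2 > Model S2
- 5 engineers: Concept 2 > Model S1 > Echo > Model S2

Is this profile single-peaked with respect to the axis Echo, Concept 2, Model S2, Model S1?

Axis positions: Echo=1, Concept 2=2, Model S2=3, Model S1=4.
Faction 1 (peak Concept 2 at position 2): ranking walks positions 2-1-3-4, expanding outward from the peak — single-peaked.
Faction 2 (peak Model S1 at position 4): ranking walks positions 4-3-2-1, expanding outward from the peak — single-peaked.
Faction 3: ranking walks positions 1-3-4-2; Model S2 is ranked above Concept 2 even though Concept 2 lies between Model S2 and the peak Echo on the axis — preferences dip and rise again. Not single-peaked.
Faction 4 (peak Echo at position 1): ranking walks positions 1-2-3-4, expanding outward from the peak — single-peaked.
Faction 5: ranking walks positions 1-4-2-3; Model S1 is ranked above Concept 2 even though Concept 2 lies between Model S1 and the peak Echo on the axis — preferences dip and rise again. Not single-peaked.
Faction 6: ranking walks positions 2-4-1-3; Model S1 is ranked above Model S2 even though Model S2 lies between Model S1 and the peak Concept 2 on the axis — preferences dip and rise again. Not single-peaked.
Faction 3 violates single-peakedness, so the profile is not single-peaked on this axis.

no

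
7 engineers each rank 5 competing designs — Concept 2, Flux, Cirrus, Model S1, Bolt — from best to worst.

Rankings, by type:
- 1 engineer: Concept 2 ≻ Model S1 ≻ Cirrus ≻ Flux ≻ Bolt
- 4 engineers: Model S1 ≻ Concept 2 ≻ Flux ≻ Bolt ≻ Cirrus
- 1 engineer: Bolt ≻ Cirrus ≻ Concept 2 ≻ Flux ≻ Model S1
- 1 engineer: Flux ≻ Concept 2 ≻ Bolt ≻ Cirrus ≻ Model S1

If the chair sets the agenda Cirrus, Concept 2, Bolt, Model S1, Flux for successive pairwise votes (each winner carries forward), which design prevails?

Model S1

Round 1: Cirrus vs Concept 2 — 1–6, Concept 2 advances.
Round 2: Concept 2 vs Bolt — 6–1, Concept 2 advances.
Round 3: Concept 2 vs Model S1 — 3–4, Model S1 advances.
Round 4: Model S1 vs Flux — 5–2, Model S1 advances.
The agenda winner is Model S1.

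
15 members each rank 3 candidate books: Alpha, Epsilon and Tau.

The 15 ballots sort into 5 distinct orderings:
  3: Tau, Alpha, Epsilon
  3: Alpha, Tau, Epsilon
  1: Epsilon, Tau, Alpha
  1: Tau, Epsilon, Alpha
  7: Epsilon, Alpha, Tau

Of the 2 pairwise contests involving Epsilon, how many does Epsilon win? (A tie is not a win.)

Epsilon against each rival (15 members):
Epsilon vs Alpha: Epsilon is ranked higher on 1+1+7 = 9 ballots, Alpha on 6. Epsilon wins 9–6.
Epsilon vs Tau: Epsilon is ranked higher on 1+7 = 8 ballots, Tau on 7. Epsilon wins 8–7.
Epsilon beats Alpha, Tau — 2 pairwise wins.

2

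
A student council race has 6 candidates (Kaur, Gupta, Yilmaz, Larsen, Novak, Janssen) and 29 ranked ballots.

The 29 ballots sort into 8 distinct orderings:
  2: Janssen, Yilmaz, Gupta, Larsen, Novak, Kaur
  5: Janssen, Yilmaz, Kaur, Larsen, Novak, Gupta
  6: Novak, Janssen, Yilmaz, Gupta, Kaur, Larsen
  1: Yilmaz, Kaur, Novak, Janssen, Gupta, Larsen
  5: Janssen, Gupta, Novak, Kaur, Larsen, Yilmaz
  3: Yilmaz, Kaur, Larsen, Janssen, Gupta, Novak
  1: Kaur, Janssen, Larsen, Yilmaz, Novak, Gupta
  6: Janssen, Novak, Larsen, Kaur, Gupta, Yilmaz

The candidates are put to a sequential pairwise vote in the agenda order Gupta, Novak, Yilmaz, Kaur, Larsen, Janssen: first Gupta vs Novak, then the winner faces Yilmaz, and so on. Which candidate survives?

Round 1: Gupta vs Novak — 10–19, Novak advances.
Round 2: Novak vs Yilmaz — 17–12, Novak advances.
Round 3: Novak vs Kaur — 19–10, Novak advances.
Round 4: Novak vs Larsen — 18–11, Novak advances.
Round 5: Novak vs Janssen — 7–22, Janssen advances.
The agenda winner is Janssen.

Janssen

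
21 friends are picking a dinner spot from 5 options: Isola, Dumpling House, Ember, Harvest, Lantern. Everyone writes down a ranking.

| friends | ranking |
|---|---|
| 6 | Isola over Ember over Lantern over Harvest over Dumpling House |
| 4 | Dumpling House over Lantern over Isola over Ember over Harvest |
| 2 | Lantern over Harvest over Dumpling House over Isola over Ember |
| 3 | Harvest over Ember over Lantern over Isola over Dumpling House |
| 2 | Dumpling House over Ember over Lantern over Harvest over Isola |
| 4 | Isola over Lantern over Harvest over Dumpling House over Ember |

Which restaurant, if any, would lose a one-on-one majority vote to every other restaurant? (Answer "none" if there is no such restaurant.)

none

Head-to-head results (21 friends):
Isola vs Dumpling House: 6+3+4 = 13 for Isola, 8 for Dumpling House — Isola by 13–8.
Isola vs Ember: Isola, 16–5.
Isola vs Harvest: Isola preferred on 6+4+4 = 14 ballots; Isola wins 14–7.
Isola vs Lantern: 6+4 = 10 for Isola, 11 for Lantern — Lantern by 11–10.
Dumpling House vs Ember: 12 to 9, Dumpling House.
Dumpling House vs Harvest: Harvest, 15–6.
Dumpling House–Lantern: Lantern 15–6.
Ember–Harvest: Ember 12–9.
Ember vs Lantern: 11 to 10, Ember.
Harvest vs Lantern: Lantern wins 18–3.
Every restaurant wins at least one matchup (Isola beats Dumpling House; Dumpling House beats Ember; Ember beats Harvest; Harvest beats Dumpling House; Lantern beats Isola), so there is no Condorcet loser.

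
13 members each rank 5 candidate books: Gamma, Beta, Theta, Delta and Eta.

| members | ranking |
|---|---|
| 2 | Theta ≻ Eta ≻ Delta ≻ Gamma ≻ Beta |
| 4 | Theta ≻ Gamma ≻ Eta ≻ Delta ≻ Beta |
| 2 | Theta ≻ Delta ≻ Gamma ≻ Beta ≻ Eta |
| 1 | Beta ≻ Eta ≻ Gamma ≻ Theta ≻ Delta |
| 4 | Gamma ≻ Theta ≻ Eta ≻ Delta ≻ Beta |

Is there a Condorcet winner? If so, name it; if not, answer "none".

Pairwise majorities:
Gamma vs Beta: Gamma, 12–1.
Gamma–Theta: Theta 8–5.
Gamma–Delta: Gamma 9–4.
Gamma vs Eta: Gamma wins 10–3.
Beta vs Theta: Theta wins 12–1.
Beta vs Delta: Delta wins 12–1.
Beta vs Eta: Eta wins 10–3.
Theta–Delta: Theta 13–0.
Theta vs Eta: Theta wins 12–1.
Delta vs Eta: Eta, 11–2.
Theta wins every pairwise contest, so Theta is the Condorcet winner.

Theta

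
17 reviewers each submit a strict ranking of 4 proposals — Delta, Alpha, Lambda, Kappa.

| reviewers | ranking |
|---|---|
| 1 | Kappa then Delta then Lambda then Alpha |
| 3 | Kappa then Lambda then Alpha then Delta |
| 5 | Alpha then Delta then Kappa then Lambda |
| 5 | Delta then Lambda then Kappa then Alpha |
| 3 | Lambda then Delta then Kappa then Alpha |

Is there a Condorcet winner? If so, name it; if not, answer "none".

Delta

Check each pair by majority over 17 ballots:
Delta vs Alpha: Delta, 9–8.
Delta vs Lambda: Delta wins 11–6.
Delta vs Kappa: Delta wins 13–4.
Alpha vs Lambda: Lambda wins 12–5.
Alpha–Kappa: Kappa 12–5.
Lambda vs Kappa: Kappa wins 9–8.
Delta wins every pairwise contest, so Delta is the Condorcet winner.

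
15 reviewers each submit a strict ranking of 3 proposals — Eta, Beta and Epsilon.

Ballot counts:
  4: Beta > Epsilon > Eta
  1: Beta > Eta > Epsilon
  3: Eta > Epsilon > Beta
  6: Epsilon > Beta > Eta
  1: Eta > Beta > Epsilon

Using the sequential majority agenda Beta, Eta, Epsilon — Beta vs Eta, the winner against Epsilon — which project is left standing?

Epsilon

Round 1: Beta vs Eta — 11–4, Beta advances.
Round 2: Beta vs Epsilon — 6–9, Epsilon advances.
The agenda winner is Epsilon.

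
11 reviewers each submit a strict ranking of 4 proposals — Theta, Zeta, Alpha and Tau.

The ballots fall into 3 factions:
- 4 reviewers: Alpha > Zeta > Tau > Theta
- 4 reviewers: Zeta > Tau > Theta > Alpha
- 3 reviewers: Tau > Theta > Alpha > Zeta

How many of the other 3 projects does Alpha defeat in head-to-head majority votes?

Alpha against each rival (11 reviewers):
Alpha vs Theta: Alpha preferred on 4 ballots; Theta wins 7–4.
Alpha vs Zeta: 4+3 = 7 for Alpha, 4 for Zeta — Alpha by 7–4.
Alpha vs Tau: Alpha is ranked higher on 4 ballots, Tau on 7. Tau wins 7–4.
Alpha beats Zeta; loses to Theta, Tau — 1 pairwise win.

1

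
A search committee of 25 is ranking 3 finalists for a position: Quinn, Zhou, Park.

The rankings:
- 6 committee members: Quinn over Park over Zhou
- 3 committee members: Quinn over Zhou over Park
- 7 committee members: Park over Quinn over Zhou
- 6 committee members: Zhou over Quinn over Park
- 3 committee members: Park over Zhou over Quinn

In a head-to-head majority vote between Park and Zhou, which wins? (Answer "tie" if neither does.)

Ballots ranking Park above Zhou: 6 + 7 + 3 = 16.
Ballots ranking Zhou above Park: 25 − 16 = 9.
Park wins the head-to-head 16–9.

Park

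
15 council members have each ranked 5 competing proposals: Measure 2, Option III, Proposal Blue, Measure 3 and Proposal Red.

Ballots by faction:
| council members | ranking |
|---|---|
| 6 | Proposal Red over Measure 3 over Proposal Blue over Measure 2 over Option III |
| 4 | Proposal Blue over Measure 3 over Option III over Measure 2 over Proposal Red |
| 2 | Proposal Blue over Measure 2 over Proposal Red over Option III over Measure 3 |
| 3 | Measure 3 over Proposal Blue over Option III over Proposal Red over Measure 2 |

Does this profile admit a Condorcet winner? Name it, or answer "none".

Pairwise majorities:
Measure 2–Option III: Measure 2 8–7.
Measure 2 vs Proposal Blue: Proposal Blue, 15–0.
Measure 2 vs Measure 3: 2 to 13, Measure 3.
Measure 2 vs Proposal Red: Proposal Red wins 9–6.
Option III vs Proposal Blue: Proposal Blue wins 15–0.
Option III vs Measure 3: 2 to 13, Measure 3.
Option III vs Proposal Red: Option III is ranked higher on 4+3 = 7 ballots, Proposal Red on 8. Proposal Red wins 8–7.
Proposal Blue vs Measure 3: Measure 3 wins 9–6.
Proposal Blue vs Proposal Red: Proposal Blue preferred on 4+2+3 = 9 ballots; Proposal Blue wins 9–6.
Measure 3 vs Proposal Red: Proposal Red, 8–7.
Every option loses at least once (Measure 2 loses to Proposal Blue; Option III loses to Measure 2; Proposal Blue loses to Measure 3; Measure 3 loses to Proposal Red; Proposal Red loses to Proposal Blue). The majority relation contains the cycle Proposal Blue → Proposal Red → Measure 3 → Proposal Blue, so there is no Condorcet winner.

none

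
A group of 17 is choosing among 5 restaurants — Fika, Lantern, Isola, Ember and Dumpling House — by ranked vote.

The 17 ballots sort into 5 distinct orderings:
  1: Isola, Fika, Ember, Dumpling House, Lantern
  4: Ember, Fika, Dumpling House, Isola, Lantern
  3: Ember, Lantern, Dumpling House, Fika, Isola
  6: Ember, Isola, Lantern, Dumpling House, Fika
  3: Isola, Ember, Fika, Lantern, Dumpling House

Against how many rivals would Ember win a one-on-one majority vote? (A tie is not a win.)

Ember against each rival (17 friends):
Ember vs Fika: 4+3+6+3 = 16 for Ember, 1 for Fika — Ember by 16–1.
Ember vs Lantern: 17 to 0, Ember.
Ember vs Isola: 13 to 4, Ember.
Ember vs Dumpling House: 1+4+3+6+3 = 17 for Ember, 0 for Dumpling House — Ember by 17–0.
Ember beats Fika, Lantern, Isola, Dumpling House — 4 pairwise wins.

4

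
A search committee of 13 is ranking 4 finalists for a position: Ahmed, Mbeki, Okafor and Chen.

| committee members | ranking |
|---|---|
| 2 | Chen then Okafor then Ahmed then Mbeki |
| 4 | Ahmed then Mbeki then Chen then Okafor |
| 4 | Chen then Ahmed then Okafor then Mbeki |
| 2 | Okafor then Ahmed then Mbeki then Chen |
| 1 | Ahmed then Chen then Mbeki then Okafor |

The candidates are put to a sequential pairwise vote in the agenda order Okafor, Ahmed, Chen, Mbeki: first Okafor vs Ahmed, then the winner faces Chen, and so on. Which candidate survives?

Ahmed

Round 1: Okafor vs Ahmed — 4–9, Ahmed advances.
Round 2: Ahmed vs Chen — 7–6, Ahmed advances.
Round 3: Ahmed vs Mbeki — 13–0, Ahmed advances.
The agenda winner is Ahmed.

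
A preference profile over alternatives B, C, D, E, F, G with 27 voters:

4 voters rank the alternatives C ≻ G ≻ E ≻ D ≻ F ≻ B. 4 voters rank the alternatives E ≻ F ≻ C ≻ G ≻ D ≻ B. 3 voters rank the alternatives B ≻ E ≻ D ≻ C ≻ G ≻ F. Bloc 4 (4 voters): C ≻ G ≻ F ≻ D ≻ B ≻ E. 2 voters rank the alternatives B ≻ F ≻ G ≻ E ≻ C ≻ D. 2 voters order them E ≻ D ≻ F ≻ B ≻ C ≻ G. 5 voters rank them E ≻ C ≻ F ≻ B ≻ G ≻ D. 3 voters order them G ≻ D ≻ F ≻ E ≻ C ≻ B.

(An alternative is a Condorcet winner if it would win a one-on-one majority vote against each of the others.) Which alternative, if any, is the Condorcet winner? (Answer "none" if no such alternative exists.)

Check each pair by majority over 27 ballots:
B vs C: C, 20–7.
B vs D: D, 17–10.
B–E: E 18–9.
B vs F: F, 22–5.
B–G: G 15–12.
C vs D: C, 19–8.
C vs E: E wins 19–8.
C vs F: C wins 16–11.
C vs G: C wins 22–5.
D–E: E 20–7.
D–F: F 15–12.
D–G: G 22–5.
E vs F: E, 18–9.
E vs G: E wins 14–13.
F vs G: G wins 14–13.
E wins every pairwise contest, so E is the Condorcet winner.

E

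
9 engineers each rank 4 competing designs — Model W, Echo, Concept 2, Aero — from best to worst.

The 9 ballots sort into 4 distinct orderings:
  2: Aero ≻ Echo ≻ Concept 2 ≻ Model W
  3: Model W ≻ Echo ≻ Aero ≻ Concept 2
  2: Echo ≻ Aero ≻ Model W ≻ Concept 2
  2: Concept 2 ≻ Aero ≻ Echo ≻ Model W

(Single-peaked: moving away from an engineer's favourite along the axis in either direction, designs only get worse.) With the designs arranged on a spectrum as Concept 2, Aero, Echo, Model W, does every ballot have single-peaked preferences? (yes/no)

Axis positions: Concept 2=1, Aero=2, Echo=3, Model W=4.
Bloc 1 (peak Aero at position 2): ranking walks positions 2-3-1-4, expanding outward from the peak — single-peaked.
Bloc 2 (peak Model W at position 4): ranking walks positions 4-3-2-1, expanding outward from the peak — single-peaked.
Bloc 3 (peak Echo at position 3): ranking walks positions 3-2-4-1, expanding outward from the peak — single-peaked.
Bloc 4 (peak Concept 2 at position 1): ranking walks positions 1-2-3-4, expanding outward from the peak — single-peaked.
Every ranking is single-peaked on this axis.

yes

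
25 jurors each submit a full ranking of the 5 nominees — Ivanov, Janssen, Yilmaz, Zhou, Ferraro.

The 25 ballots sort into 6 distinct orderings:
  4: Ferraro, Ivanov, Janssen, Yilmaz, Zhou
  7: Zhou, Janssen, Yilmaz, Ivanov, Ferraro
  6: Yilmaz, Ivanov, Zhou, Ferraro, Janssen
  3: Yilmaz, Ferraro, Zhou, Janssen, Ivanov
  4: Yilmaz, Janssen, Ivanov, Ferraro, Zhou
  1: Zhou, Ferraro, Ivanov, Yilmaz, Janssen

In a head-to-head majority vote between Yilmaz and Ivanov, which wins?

Yilmaz

Ballots ranking Yilmaz above Ivanov: 7 + 6 + 3 + 4 = 20.
Ballots ranking Ivanov above Yilmaz: 25 − 20 = 5.
Yilmaz wins the head-to-head 20–5.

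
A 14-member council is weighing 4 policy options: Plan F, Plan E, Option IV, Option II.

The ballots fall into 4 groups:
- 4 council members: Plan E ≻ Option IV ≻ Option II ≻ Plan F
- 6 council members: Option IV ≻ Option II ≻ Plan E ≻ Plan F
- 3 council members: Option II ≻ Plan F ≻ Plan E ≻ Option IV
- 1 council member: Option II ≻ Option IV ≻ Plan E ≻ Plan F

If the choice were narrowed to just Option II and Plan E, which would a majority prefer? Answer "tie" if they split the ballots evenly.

Ballots ranking Option II above Plan E: 6 + 3 + 1 = 10.
Ballots ranking Plan E above Option II: 14 − 10 = 4.
Option II wins the head-to-head 10–4.

Option II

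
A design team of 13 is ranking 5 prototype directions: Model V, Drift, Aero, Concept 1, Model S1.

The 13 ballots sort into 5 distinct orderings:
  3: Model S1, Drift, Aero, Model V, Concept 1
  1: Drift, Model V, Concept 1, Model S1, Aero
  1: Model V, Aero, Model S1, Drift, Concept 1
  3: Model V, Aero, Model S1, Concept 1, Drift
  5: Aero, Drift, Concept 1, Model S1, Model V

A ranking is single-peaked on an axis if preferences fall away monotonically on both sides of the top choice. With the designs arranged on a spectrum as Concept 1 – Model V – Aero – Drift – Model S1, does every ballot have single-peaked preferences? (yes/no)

Axis positions: Concept 1=1, Model V=2, Aero=3, Drift=4, Model S1=5.
Group 1 (peak Model S1 at position 5): ranking walks positions 5-4-3-2-1, expanding outward from the peak — single-peaked.
Group 2: ranking walks positions 4-2-1-5-3; Model V is ranked above Aero even though Aero lies between Model V and the peak Drift on the axis — preferences dip and rise again. Not single-peaked.
Group 3: ranking walks positions 2-3-5-4-1; Model S1 is ranked above Drift even though Drift lies between Model S1 and the peak Model V on the axis — preferences dip and rise again. Not single-peaked.
Group 4: ranking walks positions 2-3-5-1-4; Model S1 is ranked above Drift even though Drift lies between Model S1 and the peak Model V on the axis — preferences dip and rise again. Not single-peaked.
Group 5: ranking walks positions 3-4-1-5-2; Concept 1 is ranked above Model V even though Model V lies between Concept 1 and the peak Aero on the axis — preferences dip and rise again. Not single-peaked.
Group 2 violates single-peakedness, so the profile is not single-peaked on this axis.

no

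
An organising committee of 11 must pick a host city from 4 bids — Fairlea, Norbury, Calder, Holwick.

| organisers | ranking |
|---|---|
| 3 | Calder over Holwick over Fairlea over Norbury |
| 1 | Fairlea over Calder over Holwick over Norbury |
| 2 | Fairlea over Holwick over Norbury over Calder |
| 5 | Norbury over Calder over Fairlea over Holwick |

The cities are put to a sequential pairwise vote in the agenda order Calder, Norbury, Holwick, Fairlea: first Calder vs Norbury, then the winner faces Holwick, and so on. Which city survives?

Round 1: Calder vs Norbury — 4–7, Norbury advances.
Round 2: Norbury vs Holwick — 5–6, Holwick advances.
Round 3: Holwick vs Fairlea — 3–8, Fairlea advances.
Fairlea survives the agenda.

Fairlea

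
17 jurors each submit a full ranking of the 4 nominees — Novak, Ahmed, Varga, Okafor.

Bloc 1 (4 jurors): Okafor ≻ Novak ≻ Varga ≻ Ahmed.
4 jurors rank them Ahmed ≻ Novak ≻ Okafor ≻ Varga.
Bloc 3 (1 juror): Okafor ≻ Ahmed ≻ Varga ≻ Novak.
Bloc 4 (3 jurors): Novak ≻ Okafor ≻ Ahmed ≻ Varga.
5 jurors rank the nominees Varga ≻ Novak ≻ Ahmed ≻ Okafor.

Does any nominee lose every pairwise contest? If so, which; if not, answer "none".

Pairwise majorities:
Novak vs Ahmed: Novak is ranked higher on 4+3+5 = 12 ballots, Ahmed on 5. Novak wins 12–5.
Novak vs Varga: 4+4+3 = 11 for Novak, 6 for Varga — Novak by 11–6.
Novak–Okafor: Novak 12–5.
Ahmed vs Varga: 4+1+3 = 8 for Ahmed, 9 for Varga — Varga by 9–8.
Ahmed–Okafor: Ahmed 9–8.
Varga vs Okafor: Okafor wins 12–5.
Each nominee has at least one pairwise win (Novak beats Ahmed; Ahmed beats Okafor; Varga beats Ahmed; Okafor beats Varga) — no Condorcet loser.

none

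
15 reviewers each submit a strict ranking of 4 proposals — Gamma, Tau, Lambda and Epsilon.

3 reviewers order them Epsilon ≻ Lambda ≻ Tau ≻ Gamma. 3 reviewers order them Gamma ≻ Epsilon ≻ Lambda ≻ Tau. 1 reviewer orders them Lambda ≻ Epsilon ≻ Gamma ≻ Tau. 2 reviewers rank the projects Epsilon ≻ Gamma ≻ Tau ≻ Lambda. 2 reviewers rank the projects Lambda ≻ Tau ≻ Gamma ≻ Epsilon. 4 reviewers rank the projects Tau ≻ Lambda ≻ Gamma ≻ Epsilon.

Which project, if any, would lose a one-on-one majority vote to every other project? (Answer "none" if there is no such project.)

Head-to-head results (15 reviewers):
Gamma vs Tau: Tau wins 9–6.
Gamma vs Lambda: 5 to 10, Lambda.
Gamma vs Epsilon: Gamma preferred on 3+2+4 = 9 ballots; Gamma wins 9–6.
Tau–Lambda: Lambda 9–6.
Tau vs Epsilon: Epsilon, 9–6.
Lambda vs Epsilon: 7 to 8, Epsilon.
Each project has at least one pairwise win (Gamma beats Epsilon; Tau beats Gamma; Lambda beats Gamma; Epsilon beats Tau) — no Condorcet loser.

none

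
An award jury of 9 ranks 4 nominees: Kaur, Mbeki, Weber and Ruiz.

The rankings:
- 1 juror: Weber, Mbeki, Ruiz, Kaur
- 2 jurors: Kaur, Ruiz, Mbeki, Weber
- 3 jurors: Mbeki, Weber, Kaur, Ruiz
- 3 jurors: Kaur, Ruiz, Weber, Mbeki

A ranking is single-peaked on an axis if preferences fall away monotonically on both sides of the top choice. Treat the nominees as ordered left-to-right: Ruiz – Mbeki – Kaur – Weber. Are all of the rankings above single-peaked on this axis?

Axis positions: Ruiz=1, Mbeki=2, Kaur=3, Weber=4.
Bloc 1: ranking walks positions 4-2-1-3; Mbeki is ranked above Kaur even though Kaur lies between Mbeki and the peak Weber on the axis — preferences dip and rise again. Not single-peaked.
Bloc 2: ranking walks positions 3-1-2-4; Ruiz is ranked above Mbeki even though Mbeki lies between Ruiz and the peak Kaur on the axis — preferences dip and rise again. Not single-peaked.
Bloc 3: ranking walks positions 2-4-3-1; Weber is ranked above Kaur even though Kaur lies between Weber and the peak Mbeki on the axis — preferences dip and rise again. Not single-peaked.
Bloc 4: ranking walks positions 3-1-4-2; Ruiz is ranked above Mbeki even though Mbeki lies between Ruiz and the peak Kaur on the axis — preferences dip and rise again. Not single-peaked.
Bloc 1 violates single-peakedness, so the profile is not single-peaked on this axis.

no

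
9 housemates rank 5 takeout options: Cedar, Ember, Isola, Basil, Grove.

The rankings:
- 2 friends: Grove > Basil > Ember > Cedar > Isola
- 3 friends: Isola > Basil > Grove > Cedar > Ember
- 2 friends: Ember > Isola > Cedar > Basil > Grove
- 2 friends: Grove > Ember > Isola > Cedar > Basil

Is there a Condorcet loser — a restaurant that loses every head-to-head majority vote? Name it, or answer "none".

Head-to-head results (9 friends):
Cedar vs Ember: Ember, 6–3.
Cedar vs Isola: Cedar preferred on 2 ballots; Isola wins 7–2.
Cedar vs Basil: 4 to 5, Basil.
Cedar vs Grove: Cedar is ranked higher on 2 ballots, Grove on 7. Grove wins 7–2.
Ember–Isola: Ember 6–3.
Ember vs Basil: Ember preferred on 2+2 = 4 ballots; Basil wins 5–4.
Ember vs Grove: Grove, 7–2.
Isola vs Basil: 3+2+2 = 7 for Isola, 2 for Basil — Isola by 7–2.
Isola vs Grove: 3+2 = 5 for Isola, 4 for Grove — Isola by 5–4.
Basil vs Grove: Basil is ranked higher on 3+2 = 5 ballots, Grove on 4. Basil wins 5–4.
Cedar loses to every other restaurant — it is the Condorcet loser.

Cedar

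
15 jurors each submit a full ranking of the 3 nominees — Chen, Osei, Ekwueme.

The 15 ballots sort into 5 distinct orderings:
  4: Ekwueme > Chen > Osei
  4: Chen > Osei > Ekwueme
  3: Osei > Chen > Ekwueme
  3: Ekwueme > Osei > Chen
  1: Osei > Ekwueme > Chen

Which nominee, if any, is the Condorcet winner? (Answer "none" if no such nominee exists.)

Head-to-head results (15 jurors):
Chen vs Osei: Chen is ranked higher on 4+4 = 8 ballots, Osei on 7. Chen wins 8–7.
Chen vs Ekwueme: Chen is ranked higher on 4+3 = 7 ballots, Ekwueme on 8. Ekwueme wins 8–7.
Osei vs Ekwueme: 4+3+1 = 8 for Osei, 7 for Ekwueme — Osei by 8–7.
Each nominee drops at least one matchup (Chen loses to Ekwueme; Osei loses to Chen; Ekwueme loses to Osei); the cycle Chen → Osei → Ekwueme → Chen rules out a Condorcet winner.

none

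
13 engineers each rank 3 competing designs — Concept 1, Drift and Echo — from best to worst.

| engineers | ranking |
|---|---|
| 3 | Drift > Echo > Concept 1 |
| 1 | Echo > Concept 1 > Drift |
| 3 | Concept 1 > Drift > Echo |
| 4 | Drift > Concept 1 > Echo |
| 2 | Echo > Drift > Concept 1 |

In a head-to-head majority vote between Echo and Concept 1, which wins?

Ballots ranking Echo above Concept 1: 3 + 1 + 2 = 6.
Ballots ranking Concept 1 above Echo: 13 − 6 = 7.
Concept 1 wins the head-to-head 7–6.

Concept 1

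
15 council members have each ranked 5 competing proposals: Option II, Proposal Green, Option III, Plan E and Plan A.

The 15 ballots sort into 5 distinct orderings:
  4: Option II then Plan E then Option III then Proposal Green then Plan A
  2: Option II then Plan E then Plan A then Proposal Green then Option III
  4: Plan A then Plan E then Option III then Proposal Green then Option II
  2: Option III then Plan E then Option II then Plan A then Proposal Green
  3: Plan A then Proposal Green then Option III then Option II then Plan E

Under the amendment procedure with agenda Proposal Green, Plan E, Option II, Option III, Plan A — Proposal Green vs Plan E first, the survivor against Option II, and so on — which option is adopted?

Plan A

Round 1: Proposal Green vs Plan E — 3–12, Plan E advances.
Round 2: Plan E vs Option II — 6–9, Option II advances.
Round 3: Option II vs Option III — 6–9, Option III advances.
Round 4: Option III vs Plan A — 6–9, Plan A advances.
Plan A survives the agenda.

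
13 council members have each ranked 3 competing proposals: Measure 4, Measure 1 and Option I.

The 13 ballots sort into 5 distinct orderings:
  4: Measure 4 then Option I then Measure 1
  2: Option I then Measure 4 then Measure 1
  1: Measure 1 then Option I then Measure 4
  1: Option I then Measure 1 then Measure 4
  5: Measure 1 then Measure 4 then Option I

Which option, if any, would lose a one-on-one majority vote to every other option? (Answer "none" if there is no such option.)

none

Head-to-head results (13 council members):
Measure 4–Measure 1: Measure 1 7–6.
Measure 4 vs Option I: 9 to 4, Measure 4.
Measure 1 vs Option I: 1+5 = 6 for Measure 1, 7 for Option I — Option I by 7–6.
Each option has at least one pairwise win (Measure 4 beats Option I; Measure 1 beats Measure 4; Option I beats Measure 1) — no Condorcet loser.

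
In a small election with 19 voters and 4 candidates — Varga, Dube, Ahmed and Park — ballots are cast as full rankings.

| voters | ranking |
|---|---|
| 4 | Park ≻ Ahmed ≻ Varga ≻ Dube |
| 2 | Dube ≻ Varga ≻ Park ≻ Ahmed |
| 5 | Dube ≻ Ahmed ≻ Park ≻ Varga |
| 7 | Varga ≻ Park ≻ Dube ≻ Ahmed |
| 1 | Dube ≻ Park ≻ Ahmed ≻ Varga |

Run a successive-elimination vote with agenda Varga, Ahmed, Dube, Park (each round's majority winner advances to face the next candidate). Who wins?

Round 1: Varga vs Ahmed — 9–10, Ahmed advances.
Round 2: Ahmed vs Dube — 4–15, Dube advances.
Round 3: Dube vs Park — 8–11, Park advances.
The agenda winner is Park.

Park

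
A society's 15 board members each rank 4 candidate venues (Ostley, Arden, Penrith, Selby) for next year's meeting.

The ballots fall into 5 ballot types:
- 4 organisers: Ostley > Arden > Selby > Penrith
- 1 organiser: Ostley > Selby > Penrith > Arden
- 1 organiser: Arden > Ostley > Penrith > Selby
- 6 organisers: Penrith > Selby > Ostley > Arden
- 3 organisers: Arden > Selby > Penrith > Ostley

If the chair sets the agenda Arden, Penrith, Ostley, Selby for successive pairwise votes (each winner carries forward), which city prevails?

Selby

Round 1: Arden vs Penrith — 8–7, Arden advances.
Round 2: Arden vs Ostley — 4–11, Ostley advances.
Round 3: Ostley vs Selby — 6–9, Selby advances.
The agenda winner is Selby.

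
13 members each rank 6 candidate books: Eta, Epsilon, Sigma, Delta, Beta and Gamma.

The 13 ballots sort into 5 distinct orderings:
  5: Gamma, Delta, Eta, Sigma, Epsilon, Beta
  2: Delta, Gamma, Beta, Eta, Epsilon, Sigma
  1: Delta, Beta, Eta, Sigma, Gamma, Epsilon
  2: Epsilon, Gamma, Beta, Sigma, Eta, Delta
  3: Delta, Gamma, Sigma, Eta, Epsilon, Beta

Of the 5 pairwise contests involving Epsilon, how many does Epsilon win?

1

Epsilon against each rival (13 members):
Epsilon vs Eta: Eta wins 11–2.
Epsilon–Sigma: Sigma 9–4.
Epsilon–Delta: Delta 11–2.
Epsilon–Beta: Epsilon 10–3.
Epsilon–Gamma: Gamma 11–2.
Epsilon beats Beta; loses to Eta, Sigma, Delta, Gamma — 1 pairwise win.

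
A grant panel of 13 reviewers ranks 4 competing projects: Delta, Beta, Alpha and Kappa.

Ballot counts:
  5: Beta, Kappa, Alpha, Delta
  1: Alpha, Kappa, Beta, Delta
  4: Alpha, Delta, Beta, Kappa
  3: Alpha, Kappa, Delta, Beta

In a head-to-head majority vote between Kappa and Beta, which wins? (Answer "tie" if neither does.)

Beta

Ballots ranking Kappa above Beta: 1 + 3 = 4.
Ballots ranking Beta above Kappa: 13 − 4 = 9.
Beta wins the head-to-head 9–4.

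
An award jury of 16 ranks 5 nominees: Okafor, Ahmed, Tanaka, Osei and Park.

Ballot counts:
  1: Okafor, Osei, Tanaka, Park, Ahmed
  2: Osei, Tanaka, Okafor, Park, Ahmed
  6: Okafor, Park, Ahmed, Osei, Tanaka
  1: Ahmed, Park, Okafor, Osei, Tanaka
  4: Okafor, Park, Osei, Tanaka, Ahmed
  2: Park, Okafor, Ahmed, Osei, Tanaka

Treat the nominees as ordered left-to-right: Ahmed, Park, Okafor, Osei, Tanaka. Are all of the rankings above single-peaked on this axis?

yes

Axis positions: Ahmed=1, Park=2, Okafor=3, Osei=4, Tanaka=5.
Group 1 (peak Okafor at position 3): ranking walks positions 3-4-5-2-1, expanding outward from the peak — single-peaked.
Group 2 (peak Osei at position 4): ranking walks positions 4-5-3-2-1, expanding outward from the peak — single-peaked.
Group 3 (peak Okafor at position 3): ranking walks positions 3-2-1-4-5, expanding outward from the peak — single-peaked.
Group 4 (peak Ahmed at position 1): ranking walks positions 1-2-3-4-5, expanding outward from the peak — single-peaked.
Group 5 (peak Okafor at position 3): ranking walks positions 3-2-4-5-1, expanding outward from the peak — single-peaked.
Group 6 (peak Park at position 2): ranking walks positions 2-3-1-4-5, expanding outward from the peak — single-peaked.
Every ranking is single-peaked on this axis.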